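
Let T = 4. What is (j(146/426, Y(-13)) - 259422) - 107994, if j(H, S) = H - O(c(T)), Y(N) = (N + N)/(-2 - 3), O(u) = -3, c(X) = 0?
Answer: -78258896/213 ≈ -3.6741e+5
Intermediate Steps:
Y(N) = -2*N/5 (Y(N) = (2*N)/(-5) = (2*N)*(-1/5) = -2*N/5)
j(H, S) = 3 + H (j(H, S) = H - 1*(-3) = H + 3 = 3 + H)
(j(146/426, Y(-13)) - 259422) - 107994 = ((3 + 146/426) - 259422) - 107994 = ((3 + 146*(1/426)) - 259422) - 107994 = ((3 + 73/213) - 259422) - 107994 = (712/213 - 259422) - 107994 = -55256174/213 - 107994 = -78258896/213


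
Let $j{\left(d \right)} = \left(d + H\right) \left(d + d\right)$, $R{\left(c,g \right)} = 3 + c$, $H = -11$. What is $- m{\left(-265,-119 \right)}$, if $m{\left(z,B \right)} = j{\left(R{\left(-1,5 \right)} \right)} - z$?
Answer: $-229$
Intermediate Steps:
$j{\left(d \right)} = 2 d \left(-11 + d\right)$ ($j{\left(d \right)} = \left(d - 11\right) \left(d + d\right) = \left(-11 + d\right) 2 d = 2 d \left(-11 + d\right)$)
$m{\left(z,B \right)} = -36 - z$ ($m{\left(z,B \right)} = 2 \left(3 - 1\right) \left(-11 + \left(3 - 1\right)\right) - z = 2 \cdot 2 \left(-11 + 2\right) - z = 2 \cdot 2 \left(-9\right) - z = -36 - z$)
$- m{\left(-265,-119 \right)} = - (-36 - -265) = - (-36 + 265) = \left(-1\right) 229 = -229$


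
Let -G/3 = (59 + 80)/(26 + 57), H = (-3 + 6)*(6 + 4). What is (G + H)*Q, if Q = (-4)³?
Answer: -132672/83 ≈ -1598.5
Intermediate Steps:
H = 30 (H = 3*10 = 30)
G = -417/83 (G = -3*(59 + 80)/(26 + 57) = -417/83 ≈ -5.0241)
Q = -64
(G + H)*Q = (-417/83 + 30)*(-64) = (2073/83)*(-64) = -132672/83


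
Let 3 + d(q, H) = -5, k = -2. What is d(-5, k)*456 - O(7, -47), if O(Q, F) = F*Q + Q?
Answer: -3326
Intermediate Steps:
d(q, H) = -8 (d(q, H) = -3 - 5 = -8)
O(Q, F) = Q + F*Q
d(-5, k)*456 - O(7, -47) = -8*456 - 7*(1 - 47) = -3648 - 7*(-46) = -3648 - 1*(-322) = -3648 + 322 = -3326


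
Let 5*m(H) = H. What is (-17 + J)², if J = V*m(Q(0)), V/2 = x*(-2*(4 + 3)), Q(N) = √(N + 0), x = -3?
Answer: 289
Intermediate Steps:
Q(N) = √N
m(H) = H/5
V = 84 (V = 2*(-(-6)*(4 + 3)) = 2*(-(-6)*7) = 2*(-3*(-14)) = 2*42 = 84)
J = 0 (J = 84*(√0/5) = 84*((⅕)*0) = 84*0 = 0)
(-17 + J)² = (-17 + 0)² = (-17)² = 289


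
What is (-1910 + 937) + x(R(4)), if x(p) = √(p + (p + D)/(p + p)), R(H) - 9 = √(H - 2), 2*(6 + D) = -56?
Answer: -973 + √(282 + 74*√2)/(2*√(9 + √2)) ≈ -969.95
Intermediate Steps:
D = -34 (D = -6 + (½)*(-56) = -6 - 28 = -34)
R(H) = 9 + √(-2 + H) (R(H) = 9 + √(H - 2) = 9 + √(-2 + H))
x(p) = √(p + (-34 + p)/(2*p)) (x(p) = √(p + (p - 34)/(p + p)) = √(p + (-34 + p)/((2*p))) = √(p + (-34 + p)*(1/(2*p))) = √(p + (-34 + p)/(2*p)))
(-1910 + 937) + x(R(4)) = (-1910 + 937) + √(2 - 68/(9 + √(-2 + 4)) + 4*(9 + √(-2 + 4)))/2 = -973 + √(2 - 68/(9 + √2) + 4*(9 + √2))/2 = -973 + √(2 - 68/(9 + √2) + (36 + 4*√2))/2 = -973 + √(38 - 68/(9 + √2) + 4*√2)/2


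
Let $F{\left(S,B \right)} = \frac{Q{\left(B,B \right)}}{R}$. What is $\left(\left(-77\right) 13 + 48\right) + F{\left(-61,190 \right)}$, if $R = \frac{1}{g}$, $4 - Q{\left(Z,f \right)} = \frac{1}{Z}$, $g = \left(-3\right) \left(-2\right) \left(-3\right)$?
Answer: $- \frac{97366}{95} \approx -1024.9$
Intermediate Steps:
$g = -18$ ($g = 6 \left(-3\right) = -18$)
$Q{\left(Z,f \right)} = 4 - \frac{1}{Z}$
$R = - \frac{1}{18}$ ($R = \frac{1}{-18} = - \frac{1}{18} \approx -0.055556$)
$F{\left(S,B \right)} = -72 + \frac{18}{B}$ ($F{\left(S,B \right)} = \frac{4 - \frac{1}{B}}{- \frac{1}{18}} = \left(4 - \frac{1}{B}\right) \left(-18\right) = -72 + \frac{18}{B}$)
$\left(\left(-77\right) 13 + 48\right) + F{\left(-61,190 \right)} = \left(\left(-77\right) 13 + 48\right) - \left(72 - \frac{18}{190}\right) = \left(-1001 + 48\right) + \left(-72 + 18 \cdot \frac{1}{190}\right) = -953 + \left(-72 + \frac{9}{95}\right) = -953 - \frac{6831}{95} = - \frac{97366}{95}$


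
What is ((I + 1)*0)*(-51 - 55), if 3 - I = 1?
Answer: 0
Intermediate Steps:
I = 2 (I = 3 - 1*1 = 3 - 1 = 2)
((I + 1)*0)*(-51 - 55) = ((2 + 1)*0)*(-51 - 55) = (3*0)*(-106) = 0*(-106) = 0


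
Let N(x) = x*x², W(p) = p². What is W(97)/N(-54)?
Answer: -9409/157464 ≈ -0.059753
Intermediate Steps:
N(x) = x³
W(97)/N(-54) = 97²/((-54)³) = 9409/(-157464) = 9409*(-1/157464) = -9409/157464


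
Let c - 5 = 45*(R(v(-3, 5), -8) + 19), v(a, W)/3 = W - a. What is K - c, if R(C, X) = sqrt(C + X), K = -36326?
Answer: -37366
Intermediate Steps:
v(a, W) = -3*a + 3*W (v(a, W) = 3*(W - a) = -3*a + 3*W)
c = 1040 (c = 5 + 45*(sqrt((-3*(-3) + 3*5) - 8) + 19) = 5 + 45*(sqrt((9 + 15) - 8) + 19) = 5 + 45*(sqrt(24 - 8) + 19) = 5 + 45*(sqrt(16) + 19) = 5 + 45*(4 + 19) = 5 + 45*23 = 5 + 1035 = 1040)
K - c = -36326 - 1*1040 = -36326 - 1040 = -37366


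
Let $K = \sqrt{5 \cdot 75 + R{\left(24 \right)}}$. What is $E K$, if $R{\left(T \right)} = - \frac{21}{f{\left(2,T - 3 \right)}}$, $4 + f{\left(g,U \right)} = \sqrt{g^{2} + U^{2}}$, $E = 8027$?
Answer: $\frac{8027 \sqrt{-1521 + 375 \sqrt{445}}}{\sqrt{-4 + \sqrt{445}}} \approx 1.5519 \cdot 10^{5}$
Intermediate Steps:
$f{\left(g,U \right)} = -4 + \sqrt{U^{2} + g^{2}}$ ($f{\left(g,U \right)} = -4 + \sqrt{g^{2} + U^{2}} = -4 + \sqrt{U^{2} + g^{2}}$)
$R{\left(T \right)} = - \frac{21}{-4 + \sqrt{4 + \left(-3 + T\right)^{2}}}$ ($R{\left(T \right)} = - \frac{21}{-4 + \sqrt{\left(T - 3\right)^{2} + 2^{2}}} = - \frac{21}{-4 + \sqrt{\left(T - 3\right)^{2} + 4}} = - \frac{21}{-4 + \sqrt{\left(-3 + T\right)^{2} + 4}} = - \frac{21}{-4 + \sqrt{4 + \left(-3 + T\right)^{2}}}$)
$K = \sqrt{375 - \frac{21}{-4 + \sqrt{445}}}$ ($K = \sqrt{5 \cdot 75 - \frac{21}{-4 + \sqrt{4 + \left(-3 + 24\right)^{2}}}} = \sqrt{375 - \frac{21}{-4 + \sqrt{4 + 21^{2}}}} = \sqrt{375 - \frac{21}{-4 + \sqrt{4 + 441}}} = \sqrt{375 - \frac{21}{-4 + \sqrt{445}}} \approx 19.333$)
$E K = 8027 \frac{\sqrt{-1521 + 375 \sqrt{445}}}{\sqrt{-4 + \sqrt{445}}} = \frac{8027 \sqrt{-1521 + 375 \sqrt{445}}}{\sqrt{-4 + \sqrt{445}}}$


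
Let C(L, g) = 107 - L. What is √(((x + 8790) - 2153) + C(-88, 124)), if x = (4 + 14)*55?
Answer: √7822 ≈ 88.442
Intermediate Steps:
x = 990 (x = 18*55 = 990)
√(((x + 8790) - 2153) + C(-88, 124)) = √(((990 + 8790) - 2153) + (107 - 1*(-88))) = √((9780 - 2153) + (107 + 88)) = √(7627 + 195) = √7822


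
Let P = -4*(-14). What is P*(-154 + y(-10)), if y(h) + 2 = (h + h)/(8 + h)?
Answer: -8176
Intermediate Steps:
P = 56
y(h) = -2 + 2*h/(8 + h) (y(h) = -2 + (h + h)/(8 + h) = -2 + (2*h)/(8 + h) = -2 + 2*h/(8 + h))
P*(-154 + y(-10)) = 56*(-154 - 16/(8 - 10)) = 56*(-154 - 16/(-2)) = 56*(-154 - 16*(-1/2)) = 56*(-154 + 8) = 56*(-146) = -8176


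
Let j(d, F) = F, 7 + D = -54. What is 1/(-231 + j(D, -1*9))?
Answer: -1/240 ≈ -0.0041667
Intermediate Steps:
D = -61 (D = -7 - 54 = -61)
1/(-231 + j(D, -1*9)) = 1/(-231 - 1*9) = 1/(-231 - 9) = 1/(-240) = -1/240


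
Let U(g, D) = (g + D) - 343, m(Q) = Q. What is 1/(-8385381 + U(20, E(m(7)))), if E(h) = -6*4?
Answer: -1/8385728 ≈ -1.1925e-7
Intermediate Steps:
E(h) = -24
U(g, D) = -343 + D + g (U(g, D) = (D + g) - 343 = -343 + D + g)
1/(-8385381 + U(20, E(m(7)))) = 1/(-8385381 + (-343 - 24 + 20)) = 1/(-8385381 - 347) = 1/(-8385728) = -1/8385728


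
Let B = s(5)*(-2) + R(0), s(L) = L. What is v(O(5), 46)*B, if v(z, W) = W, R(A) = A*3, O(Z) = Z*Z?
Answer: -460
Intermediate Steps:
O(Z) = Z²
R(A) = 3*A
B = -10 (B = 5*(-2) + 3*0 = -10 + 0 = -10)
v(O(5), 46)*B = 46*(-10) = -460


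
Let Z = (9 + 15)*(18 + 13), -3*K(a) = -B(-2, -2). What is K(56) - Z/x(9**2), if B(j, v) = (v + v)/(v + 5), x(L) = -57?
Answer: 2156/171 ≈ 12.608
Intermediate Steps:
B(j, v) = 2*v/(5 + v) (B(j, v) = (2*v)/(5 + v) = 2*v/(5 + v))
K(a) = -4/9 (K(a) = -(-1)*2*(-2)/(5 - 2)/3 = -(-1)*2*(-2)/3/3 = -(-1)*2*(-2)*(1/3)/3 = -(-1)*(-4)/(3*3) = -1/3*4/3 = -4/9)
Z = 744 (Z = 24*31 = 744)
K(56) - Z/x(9**2) = -4/9 - 744/(-57) = -4/9 - 744*(-1)/57 = -4/9 - 1*(-248/19) = -4/9 + 248/19 = 2156/171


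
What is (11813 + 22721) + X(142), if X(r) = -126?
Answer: 34408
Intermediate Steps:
(11813 + 22721) + X(142) = (11813 + 22721) - 126 = 34534 - 126 = 34408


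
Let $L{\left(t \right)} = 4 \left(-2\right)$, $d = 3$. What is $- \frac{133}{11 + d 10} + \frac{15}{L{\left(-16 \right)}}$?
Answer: $- \frac{1679}{328} \approx -5.1189$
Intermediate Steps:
$L{\left(t \right)} = -8$
$- \frac{133}{11 + d 10} + \frac{15}{L{\left(-16 \right)}} = - \frac{133}{11 + 3 \cdot 10} + \frac{15}{-8} = - \frac{133}{11 + 30} + 15 \left(- \frac{1}{8}\right) = - \frac{133}{41} - \frac{15}{8} = - \frac{1679}{328}$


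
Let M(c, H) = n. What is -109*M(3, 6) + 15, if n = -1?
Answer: 124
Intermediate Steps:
M(c, H) = -1
-109*M(3, 6) + 15 = -109*(-1) + 15 = 109 + 15 = 124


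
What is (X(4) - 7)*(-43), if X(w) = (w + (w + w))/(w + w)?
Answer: 473/2 ≈ 236.50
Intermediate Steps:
X(w) = 3/2 (X(w) = (w + 2*w)/((2*w)) = (3*w)*(1/(2*w)) = 3/2)
(X(4) - 7)*(-43) = (3/2 - 7)*(-43) = -11/2*(-43) = 473/2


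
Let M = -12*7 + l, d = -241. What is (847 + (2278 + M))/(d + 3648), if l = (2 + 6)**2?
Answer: 3105/3407 ≈ 0.91136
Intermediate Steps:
l = 64 (l = 8**2 = 64)
M = -20 (M = -12*7 + 64 = -84 + 64 = -20)
(847 + (2278 + M))/(d + 3648) = (847 + (2278 - 20))/(-241 + 3648) = (847 + 2258)/3407 = 3105*(1/3407) = 3105/3407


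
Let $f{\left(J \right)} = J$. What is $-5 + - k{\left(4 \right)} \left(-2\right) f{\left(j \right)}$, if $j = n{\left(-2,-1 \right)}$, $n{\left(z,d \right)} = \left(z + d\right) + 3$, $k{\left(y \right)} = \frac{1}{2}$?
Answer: $-5$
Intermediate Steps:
$k{\left(y \right)} = \frac{1}{2}$
$n{\left(z,d \right)} = 3 + d + z$ ($n{\left(z,d \right)} = \left(d + z\right) + 3 = 3 + d + z$)
$j = 0$ ($j = 3 - 1 - 2 = 0$)
$-5 + - k{\left(4 \right)} \left(-2\right) f{\left(j \right)} = -5 + - \frac{-2}{2} \cdot 0 = -5 + \left(-1\right) \left(-1\right) 0 = -5 + 1 \cdot 0 = -5 + 0 = -5$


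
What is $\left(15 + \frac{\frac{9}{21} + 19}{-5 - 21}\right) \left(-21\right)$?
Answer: $- \frac{3891}{13} \approx -299.31$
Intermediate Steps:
$\left(15 + \frac{\frac{9}{21} + 19}{-5 - 21}\right) \left(-21\right) = \left(15 + \frac{9 \cdot \frac{1}{21} + 19}{-26}\right) \left(-21\right) = \left(15 + \left(\frac{3}{7} + 19\right) \left(- \frac{1}{26}\right)\right) \left(-21\right) = \left(15 + \frac{136}{7} \left(- \frac{1}{26}\right)\right) \left(-21\right) = \left(15 - \frac{68}{91}\right) \left(-21\right) = \frac{1297}{91} \left(-21\right) = - \frac{3891}{13}$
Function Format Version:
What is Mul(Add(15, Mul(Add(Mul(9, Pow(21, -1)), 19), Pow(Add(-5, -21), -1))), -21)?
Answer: Rational(-3891, 13) ≈ -299.31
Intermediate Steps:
Mul(Add(15, Mul(Add(Mul(9, Pow(21, -1)), 19), Pow(Add(-5, -21), -1))), -21) = Mul(Add(15, Mul(Add(Mul(9, Rational(1, 21)), 19), Pow(-26, -1))), -21) = Mul(Add(15, Mul(Add(Rational(3, 7), 19), Rational(-1, 26))), -21) = Mul(Add(15, Mul(Rational(136, 7), Rational(-1, 26))), -21) = Mul(Add(15, Rational(-68, 91)), -21) = Mul(Rational(1297, 91), -21) = Rational(-3891, 13)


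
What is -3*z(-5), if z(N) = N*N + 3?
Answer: -84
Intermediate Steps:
z(N) = 3 + N² (z(N) = N² + 3 = 3 + N²)
-3*z(-5) = -3*(3 + (-5)²) = -3*(3 + 25) = -3*28 = -84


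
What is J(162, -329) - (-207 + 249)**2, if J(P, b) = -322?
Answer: -2086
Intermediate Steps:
J(162, -329) - (-207 + 249)**2 = -322 - (-207 + 249)**2 = -322 - 1*42**2 = -322 - 1*1764 = -322 - 1764 = -2086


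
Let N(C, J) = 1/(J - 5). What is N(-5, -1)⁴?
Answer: 1/1296 ≈ 0.00077160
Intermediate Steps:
N(C, J) = 1/(-5 + J)
N(-5, -1)⁴ = (1/(-5 - 1))⁴ = (1/(-6))⁴ = (-⅙)⁴ = 1/1296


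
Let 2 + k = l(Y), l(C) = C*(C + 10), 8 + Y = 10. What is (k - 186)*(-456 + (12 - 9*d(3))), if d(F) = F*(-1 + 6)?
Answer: 94956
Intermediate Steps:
Y = 2 (Y = -8 + 10 = 2)
d(F) = 5*F (d(F) = F*5 = 5*F)
l(C) = C*(10 + C)
k = 22 (k = -2 + 2*(10 + 2) = -2 + 2*12 = -2 + 24 = 22)
(k - 186)*(-456 + (12 - 9*d(3))) = (22 - 186)*(-456 + (12 - 45*3)) = -164*(-456 + (12 - 9*15)) = -164*(-456 + (12 - 135)) = -164*(-456 - 123) = -164*(-579) = 94956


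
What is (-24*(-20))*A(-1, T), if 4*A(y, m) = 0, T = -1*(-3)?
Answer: 0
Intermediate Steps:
T = 3
A(y, m) = 0 (A(y, m) = (¼)*0 = 0)
(-24*(-20))*A(-1, T) = -24*(-20)*0 = 480*0 = 0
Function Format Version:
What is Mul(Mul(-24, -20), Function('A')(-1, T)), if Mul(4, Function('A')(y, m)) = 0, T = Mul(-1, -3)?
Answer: 0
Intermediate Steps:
T = 3
Function('A')(y, m) = 0 (Function('A')(y, m) = Mul(Rational(1, 4), 0) = 0)
Mul(Mul(-24, -20), Function('A')(-1, T)) = Mul(Mul(-24, -20), 0) = Mul(480, 0) = 0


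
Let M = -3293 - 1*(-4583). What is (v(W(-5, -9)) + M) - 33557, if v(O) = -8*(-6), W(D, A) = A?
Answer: -32219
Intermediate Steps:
v(O) = 48
M = 1290 (M = -3293 + 4583 = 1290)
(v(W(-5, -9)) + M) - 33557 = (48 + 1290) - 33557 = 1338 - 33557 = -32219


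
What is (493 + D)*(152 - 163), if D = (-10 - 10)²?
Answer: -9823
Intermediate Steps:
D = 400 (D = (-20)² = 400)
(493 + D)*(152 - 163) = (493 + 400)*(152 - 163) = 893*(-11) = -9823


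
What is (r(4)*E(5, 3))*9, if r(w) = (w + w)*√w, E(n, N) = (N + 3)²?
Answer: 5184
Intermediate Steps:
E(n, N) = (3 + N)²
r(w) = 2*w^(3/2) (r(w) = (2*w)*√w = 2*w^(3/2))
(r(4)*E(5, 3))*9 = ((2*4^(3/2))*(3 + 3)²)*9 = ((2*8)*6²)*9 = (16*36)*9 = 576*9 = 5184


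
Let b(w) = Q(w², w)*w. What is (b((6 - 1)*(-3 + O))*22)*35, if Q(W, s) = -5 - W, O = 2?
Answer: 115500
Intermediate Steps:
b(w) = w*(-5 - w²) (b(w) = (-5 - w²)*w = w*(-5 - w²))
(b((6 - 1)*(-3 + O))*22)*35 = (-(6 - 1)*(-3 + 2)*(5 + ((6 - 1)*(-3 + 2))²)*22)*35 = (-5*(-1)*(5 + (5*(-1))²)*22)*35 = (-1*(-5)*(5 + (-5)²)*22)*35 = (-1*(-5)*(5 + 25)*22)*35 = (-1*(-5)*30*22)*35 = (150*22)*35 = 3300*35 = 115500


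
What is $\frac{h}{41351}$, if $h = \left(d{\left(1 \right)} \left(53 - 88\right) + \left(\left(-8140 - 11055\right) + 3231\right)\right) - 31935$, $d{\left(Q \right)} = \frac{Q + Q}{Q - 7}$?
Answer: $- \frac{143662}{124053} \approx -1.1581$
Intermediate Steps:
$d{\left(Q \right)} = \frac{2 Q}{-7 + Q}$
$h = - \frac{143662}{3}$ ($h = \left(2 \cdot 1 \frac{1}{-7 + 1} \left(53 - 88\right) + \left(\left(-8140 - 11055\right) + 3231\right)\right) - 31935 = \left(2 \cdot 1 \frac{1}{-6} \left(-35\right) + \left(-19195 + 3231\right)\right) - 31935 = \left(2 \cdot 1 \left(- \frac{1}{6}\right) \left(-35\right) - 15964\right) - 31935 = \left(\left(- \frac{1}{3}\right) \left(-35\right) - 15964\right) - 31935 = \left(\frac{35}{3} - 15964\right) - 31935 = - \frac{47857}{3} - 31935 = - \frac{143662}{3} \approx -47887.0$)
$\frac{h}{41351} = - \frac{143662}{3 \cdot 41351} = \left(- \frac{143662}{3}\right) \frac{1}{41351} = - \frac{143662}{124053}$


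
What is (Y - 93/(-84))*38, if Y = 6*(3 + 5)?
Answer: 26125/14 ≈ 1866.1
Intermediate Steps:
Y = 48 (Y = 6*8 = 48)
(Y - 93/(-84))*38 = (48 - 93/(-84))*38 = (48 - 93*(-1/84))*38 = (48 + 31/28)*38 = (1375/28)*38 = 26125/14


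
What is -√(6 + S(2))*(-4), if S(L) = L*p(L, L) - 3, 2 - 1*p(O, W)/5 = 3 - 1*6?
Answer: 4*√53 ≈ 29.120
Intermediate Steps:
p(O, W) = 25 (p(O, W) = 10 - 5*(3 - 1*6) = 10 - 5*(3 - 6) = 10 - 5*(-3) = 10 + 15 = 25)
S(L) = -3 + 25*L (S(L) = L*25 - 3 = 25*L - 3 = -3 + 25*L)
-√(6 + S(2))*(-4) = -√(6 + (-3 + 25*2))*(-4) = -√(6 + (-3 + 50))*(-4) = -√(6 + 47)*(-4) = -√53*(-4) = 4*√53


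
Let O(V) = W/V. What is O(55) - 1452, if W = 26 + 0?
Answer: -79834/55 ≈ -1451.5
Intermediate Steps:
W = 26
O(V) = 26/V
O(55) - 1452 = 26/55 - 1452 = -79834/55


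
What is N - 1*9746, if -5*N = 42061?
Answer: -90791/5 ≈ -18158.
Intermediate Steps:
N = -42061/5 (N = -1/5*42061 = -42061/5 ≈ -8412.2)
N - 1*9746 = -42061/5 - 1*9746 = -42061/5 - 9746 = -90791/5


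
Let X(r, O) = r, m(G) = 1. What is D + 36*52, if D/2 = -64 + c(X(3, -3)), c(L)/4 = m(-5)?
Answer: 1752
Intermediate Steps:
c(L) = 4 (c(L) = 4*1 = 4)
D = -120 (D = 2*(-64 + 4) = 2*(-60) = -120)
D + 36*52 = -120 + 36*52 = -120 + 1872 = 1752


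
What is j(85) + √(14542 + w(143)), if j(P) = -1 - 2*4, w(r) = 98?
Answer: -9 + 4*√915 ≈ 112.00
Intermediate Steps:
j(P) = -9 (j(P) = -1 - 8 = -9)
j(85) + √(14542 + w(143)) = -9 + √(14542 + 98) = -9 + √14640 = -9 + 4*√915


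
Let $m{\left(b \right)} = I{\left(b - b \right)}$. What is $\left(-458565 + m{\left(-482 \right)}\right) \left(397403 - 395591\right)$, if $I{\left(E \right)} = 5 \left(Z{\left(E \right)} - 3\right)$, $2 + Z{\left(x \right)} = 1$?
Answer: $-830956020$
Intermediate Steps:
$Z{\left(x \right)} = -1$ ($Z{\left(x \right)} = -2 + 1 = -1$)
$I{\left(E \right)} = -20$ ($I{\left(E \right)} = 5 \left(-1 - 3\right) = 5 \left(-4\right) = -20$)
$m{\left(b \right)} = -20$
$\left(-458565 + m{\left(-482 \right)}\right) \left(397403 - 395591\right) = \left(-458565 - 20\right) \left(397403 - 395591\right) = \left(-458585\right) 1812 = -830956020$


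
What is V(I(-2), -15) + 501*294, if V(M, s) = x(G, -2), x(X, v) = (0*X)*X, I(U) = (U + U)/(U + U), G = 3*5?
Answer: 147294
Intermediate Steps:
G = 15
I(U) = 1 (I(U) = (2*U)/((2*U)) = (2*U)*(1/(2*U)) = 1)
x(X, v) = 0 (x(X, v) = 0*X = 0)
V(M, s) = 0
V(I(-2), -15) + 501*294 = 0 + 501*294 = 0 + 147294 = 147294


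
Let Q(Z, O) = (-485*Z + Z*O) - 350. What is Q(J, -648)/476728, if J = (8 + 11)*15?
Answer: -323255/476728 ≈ -0.67807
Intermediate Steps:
J = 285 (J = 19*15 = 285)
Q(Z, O) = -350 - 485*Z + O*Z (Q(Z, O) = (-485*Z + O*Z) - 350 = -350 - 485*Z + O*Z)
Q(J, -648)/476728 = (-350 - 485*285 - 648*285)/476728 = (-350 - 138225 - 184680)*(1/476728) = -323255*1/476728 = -323255/476728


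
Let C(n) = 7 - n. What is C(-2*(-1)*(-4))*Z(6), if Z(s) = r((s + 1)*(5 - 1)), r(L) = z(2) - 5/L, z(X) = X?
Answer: 765/28 ≈ 27.321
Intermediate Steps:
r(L) = 2 - 5/L
Z(s) = 2 - 5/(4 + 4*s) (Z(s) = 2 - 5*1/((5 - 1)*(s + 1)) = 2 - 5*1/(4*(1 + s)) = 2 - 5/(4 + 4*s))
C(-2*(-1)*(-4))*Z(6) = (7 - (-2*(-1))*(-4))*((3 + 8*6)/(4*(1 + 6))) = (7 - 2*(-4))*((¼)*(3 + 48)/7) = (7 - 1*(-8))*((¼)*(⅐)*51) = (7 + 8)*(51/28) = 15*(51/28) = 765/28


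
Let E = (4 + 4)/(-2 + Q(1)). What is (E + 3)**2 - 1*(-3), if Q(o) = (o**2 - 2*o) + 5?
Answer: 52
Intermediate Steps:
Q(o) = 5 + o**2 - 2*o
E = 4 (E = (4 + 4)/(-2 + (5 + 1**2 - 2*1)) = 8/(-2 + (5 + 1 - 2)) = 8/(-2 + 4) = 8/2 = 8*(1/2) = 4)
(E + 3)**2 - 1*(-3) = (4 + 3)**2 - 1*(-3) = 7**2 + 3 = 49 + 3 = 52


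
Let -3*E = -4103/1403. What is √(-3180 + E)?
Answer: I*√56318596053/4209 ≈ 56.383*I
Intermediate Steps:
E = 4103/4209 (E = -(-4103)/(3*1403) = -⅓*(-4103/1403) = 4103/4209 ≈ 0.97482)
√(-3180 + E) = √(-3180 + 4103/4209) = √(-13380517/4209) = I*√56318596053/4209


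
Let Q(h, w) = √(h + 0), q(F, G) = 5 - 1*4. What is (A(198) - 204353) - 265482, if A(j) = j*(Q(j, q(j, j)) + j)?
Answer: -430631 + 594*√22 ≈ -4.2785e+5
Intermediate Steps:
q(F, G) = 1 (q(F, G) = 5 - 4 = 1)
Q(h, w) = √h
A(j) = j*(j + √j) (A(j) = j*(√j + j) = j*(j + √j))
(A(198) - 204353) - 265482 = (198*(198 + √198) - 204353) - 265482 = (198*(198 + 3*√22) - 204353) - 265482 = ((39204 + 594*√22) - 204353) - 265482 = (-165149 + 594*√22) - 265482 = -430631 + 594*√22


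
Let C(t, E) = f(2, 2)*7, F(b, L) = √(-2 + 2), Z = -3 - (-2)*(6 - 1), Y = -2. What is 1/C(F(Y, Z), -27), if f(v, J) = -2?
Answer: -1/14 ≈ -0.071429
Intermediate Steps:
Z = 7 (Z = -3 - (-2)*5 = -3 - 1*(-10) = -3 + 10 = 7)
F(b, L) = 0 (F(b, L) = √0 = 0)
C(t, E) = -14 (C(t, E) = -2*7 = -14)
1/C(F(Y, Z), -27) = 1/(-14) = -1/14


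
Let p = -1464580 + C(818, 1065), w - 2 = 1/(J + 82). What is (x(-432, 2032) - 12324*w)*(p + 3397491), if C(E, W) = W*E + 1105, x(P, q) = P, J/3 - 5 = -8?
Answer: -5170417848504/73 ≈ -7.0828e+10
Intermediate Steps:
J = -9 (J = 15 + 3*(-8) = 15 - 24 = -9)
C(E, W) = 1105 + E*W (C(E, W) = E*W + 1105 = 1105 + E*W)
w = 147/73 (w = 2 + 1/(-9 + 82) = 2 + 1/73 = 147/73 ≈ 2.0137)
p = -592305 (p = -1464580 + (1105 + 818*1065) = -1464580 + (1105 + 871170) = -1464580 + 872275 = -592305)
(x(-432, 2032) - 12324*w)*(p + 3397491) = (-432 - 12324*147/73)*(-592305 + 3397491) = (-432 - 1811628/73)*2805186 = -1843164/73*2805186 = -5170417848504/73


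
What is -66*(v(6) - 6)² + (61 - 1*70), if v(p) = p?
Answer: -9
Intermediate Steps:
-66*(v(6) - 6)² + (61 - 1*70) = -66*(6 - 6)² + (61 - 1*70) = -66*0² + (61 - 70) = -66*0 - 9 = 0 - 9 = -9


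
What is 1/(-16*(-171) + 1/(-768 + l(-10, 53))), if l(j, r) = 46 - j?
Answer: 712/1948031 ≈ 0.00036550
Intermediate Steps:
1/(-16*(-171) + 1/(-768 + l(-10, 53))) = 1/(-16*(-171) + 1/(-768 + (46 - 1*(-10)))) = 1/(2736 + 1/(-768 + (46 + 10))) = 1/(2736 + 1/(-768 + 56)) = 1/(2736 + 1/(-712)) = 1/(2736 - 1/712) = 1/(1948031/712) = 712/1948031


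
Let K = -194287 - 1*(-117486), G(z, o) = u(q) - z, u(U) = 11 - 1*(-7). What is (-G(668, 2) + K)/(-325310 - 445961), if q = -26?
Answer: 76151/771271 ≈ 0.098734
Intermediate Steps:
u(U) = 18 (u(U) = 11 + 7 = 18)
G(z, o) = 18 - z
K = -76801 (K = -194287 + 117486 = -76801)
(-G(668, 2) + K)/(-325310 - 445961) = (-(18 - 1*668) - 76801)/(-325310 - 445961) = (-(18 - 668) - 76801)/(-771271) = (-1*(-650) - 76801)*(-1/771271) = (650 - 76801)*(-1/771271) = -76151*(-1/771271) = 76151/771271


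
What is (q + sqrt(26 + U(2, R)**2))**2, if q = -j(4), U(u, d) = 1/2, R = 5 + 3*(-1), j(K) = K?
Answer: (8 - sqrt(105))**2/4 ≈ 1.2622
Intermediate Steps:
R = 2 (R = 5 - 3 = 2)
U(u, d) = 1/2
q = -4 (q = -1*4 = -4)
(q + sqrt(26 + U(2, R)**2))**2 = (-4 + sqrt(26 + (1/2)**2))**2 = (-4 + sqrt(26 + 1/4))**2 = (-4 + sqrt(105/4))**2 = (-4 + sqrt(105)/2)**2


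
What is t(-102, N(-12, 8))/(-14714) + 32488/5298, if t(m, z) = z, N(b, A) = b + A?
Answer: 119512406/19488693 ≈ 6.1324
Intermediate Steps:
N(b, A) = A + b
t(-102, N(-12, 8))/(-14714) + 32488/5298 = (8 - 12)/(-14714) + 32488/5298 = -4*(-1/14714) + 32488*(1/5298) = 2/7357 + 16244/2649 = 119512406/19488693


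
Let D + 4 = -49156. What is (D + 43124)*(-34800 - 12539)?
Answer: 285738204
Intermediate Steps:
D = -49160 (D = -4 - 49156 = -49160)
(D + 43124)*(-34800 - 12539) = (-49160 + 43124)*(-34800 - 12539) = -6036*(-47339) = 285738204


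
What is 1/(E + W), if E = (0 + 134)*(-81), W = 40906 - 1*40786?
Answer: -1/10734 ≈ -9.3162e-5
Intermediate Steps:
W = 120 (W = 40906 - 40786 = 120)
E = -10854 (E = 134*(-81) = -10854)
1/(E + W) = 1/(-10854 + 120) = 1/(-10734) = -1/10734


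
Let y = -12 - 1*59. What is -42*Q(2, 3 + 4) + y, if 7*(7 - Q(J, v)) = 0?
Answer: -365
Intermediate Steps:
Q(J, v) = 7 (Q(J, v) = 7 - 1/7*0 = 7 + 0 = 7)
y = -71 (y = -12 - 59 = -71)
-42*Q(2, 3 + 4) + y = -42*7 - 71 = -294 - 71 = -365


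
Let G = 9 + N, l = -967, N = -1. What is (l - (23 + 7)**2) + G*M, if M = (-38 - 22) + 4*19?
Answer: -1739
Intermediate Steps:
M = 16 (M = -60 + 76 = 16)
G = 8 (G = 9 - 1 = 8)
(l - (23 + 7)**2) + G*M = (-967 - (23 + 7)**2) + 8*16 = (-967 - 1*30**2) + 128 = (-967 - 1*900) + 128 = (-967 - 900) + 128 = -1867 + 128 = -1739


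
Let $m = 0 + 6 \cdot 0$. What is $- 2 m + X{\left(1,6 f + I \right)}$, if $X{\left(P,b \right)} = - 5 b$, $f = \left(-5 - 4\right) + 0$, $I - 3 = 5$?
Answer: $230$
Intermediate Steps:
$I = 8$ ($I = 3 + 5 = 8$)
$f = -9$ ($f = -9 + 0 = -9$)
$m = 0$ ($m = 0 + 0 = 0$)
$- 2 m + X{\left(1,6 f + I \right)} = \left(-2\right) 0 - 5 \left(6 \left(-9\right) + 8\right) = 0 - 5 \left(-54 + 8\right) = 0 - -230 = 0 + 230 = 230$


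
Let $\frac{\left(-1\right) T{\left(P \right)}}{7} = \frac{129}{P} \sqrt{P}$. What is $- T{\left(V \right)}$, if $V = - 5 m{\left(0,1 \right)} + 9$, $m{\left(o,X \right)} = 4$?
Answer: $- \frac{903 i \sqrt{11}}{11} \approx - 272.26 i$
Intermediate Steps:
$V = -11$ ($V = \left(-5\right) 4 + 9 = -20 + 9 = -11$)
$T{\left(P \right)} = - \frac{903}{\sqrt{P}}$ ($T{\left(P \right)} = - 7 \frac{129}{P} \sqrt{P} = - 7 \frac{129}{\sqrt{P}} = - \frac{903}{\sqrt{P}}$)
$- T{\left(V \right)} = - \frac{-903}{i \sqrt{11}} = - \left(-903\right) \left(- \frac{i \sqrt{11}}{11}\right) = - \frac{903 i \sqrt{11}}{11}$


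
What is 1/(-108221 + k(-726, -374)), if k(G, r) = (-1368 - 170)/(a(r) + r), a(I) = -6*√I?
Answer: (-3*√374 + 187*I)/(-20236558*I + 324663*√374) ≈ -9.2407e-6 + 9.9378e-11*I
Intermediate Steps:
k(G, r) = -1538/(r - 6*√r) (k(G, r) = (-1368 - 170)/(-6*√r + r) = -1538/(r - 6*√r))
1/(-108221 + k(-726, -374)) = 1/(-108221 + 1538/(-1*(-374) + 6*√(-374))) = 1/(-108221 + 1538/(374 + 6*(I*√374))) = 1/(-108221 + 1538/(374 + 6*I*√374))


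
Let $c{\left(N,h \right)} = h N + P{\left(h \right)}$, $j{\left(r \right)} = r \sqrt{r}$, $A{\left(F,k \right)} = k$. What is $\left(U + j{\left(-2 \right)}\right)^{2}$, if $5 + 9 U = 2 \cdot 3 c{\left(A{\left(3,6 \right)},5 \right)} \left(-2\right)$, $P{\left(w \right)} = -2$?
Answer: $\frac{115633}{81} + \frac{1364 i \sqrt{2}}{9} \approx 1427.6 + 214.33 i$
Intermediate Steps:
$j{\left(r \right)} = r^{\frac{3}{2}}$
$c{\left(N,h \right)} = -2 + N h$ ($c{\left(N,h \right)} = h N - 2 = N h - 2 = -2 + N h$)
$U = - \frac{341}{9}$ ($U = - \frac{5}{9} + \frac{2 \cdot 3 \left(-2 + 6 \cdot 5\right) \left(-2\right)}{9} = - \frac{5}{9} + \frac{6 \left(-2 + 30\right) \left(-2\right)}{9} = - \frac{5}{9} + \frac{6 \cdot 28 \left(-2\right)}{9} = - \frac{5}{9} + \frac{168 \left(-2\right)}{9} = - \frac{5}{9} + \frac{1}{9} \left(-336\right) = - \frac{5}{9} - \frac{112}{3} = - \frac{341}{9} \approx -37.889$)
$\left(U + j{\left(-2 \right)}\right)^{2} = \left(- \frac{341}{9} + \left(-2\right)^{\frac{3}{2}}\right)^{2} = \left(- \frac{341}{9} - 2 i \sqrt{2}\right)^{2}$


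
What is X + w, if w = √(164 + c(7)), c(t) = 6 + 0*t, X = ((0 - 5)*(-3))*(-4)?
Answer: -60 + √170 ≈ -46.962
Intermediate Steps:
X = -60 (X = -5*(-3)*(-4) = 15*(-4) = -60)
c(t) = 6 (c(t) = 6 + 0 = 6)
w = √170 (w = √(164 + 6) = √170 ≈ 13.038)
X + w = -60 + √170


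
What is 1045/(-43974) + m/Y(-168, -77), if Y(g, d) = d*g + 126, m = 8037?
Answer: 4044872/6837957 ≈ 0.59153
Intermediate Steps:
Y(g, d) = 126 + d*g
1045/(-43974) + m/Y(-168, -77) = 1045/(-43974) + 8037/(126 - 77*(-168)) = 1045*(-1/43974) + 8037/(126 + 12936) = -1045/43974 + 8037/13062 = -1045/43974 + 8037*(1/13062) = -1045/43974 + 2679/4354 = 4044872/6837957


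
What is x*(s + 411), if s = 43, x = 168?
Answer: 76272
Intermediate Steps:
x*(s + 411) = 168*(43 + 411) = 168*454 = 76272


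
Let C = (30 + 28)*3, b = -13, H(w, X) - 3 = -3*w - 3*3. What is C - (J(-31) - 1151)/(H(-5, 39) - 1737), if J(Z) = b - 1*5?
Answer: 299503/1728 ≈ 173.32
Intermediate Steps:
H(w, X) = -6 - 3*w (H(w, X) = 3 + (-3*w - 3*3) = 3 + (-3*w - 9) = 3 + (-9 - 3*w) = -6 - 3*w)
C = 174 (C = 58*3 = 174)
J(Z) = -18 (J(Z) = -13 - 1*5 = -13 - 5 = -18)
C - (J(-31) - 1151)/(H(-5, 39) - 1737) = 174 - (-18 - 1151)/((-6 - 3*(-5)) - 1737) = 174 - (-1169)/((-6 + 15) - 1737) = 174 - (-1169)/(9 - 1737) = 174 - (-1169)/(-1728) = 174 - (-1169)*(-1)/1728 = 174 - 1*1169/1728 = 174 - 1169/1728 = 299503/1728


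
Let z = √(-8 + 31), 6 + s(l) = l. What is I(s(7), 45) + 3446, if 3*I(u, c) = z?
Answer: 3446 + √23/3 ≈ 3447.6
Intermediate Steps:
s(l) = -6 + l
z = √23 ≈ 4.7958
I(u, c) = √23/3
I(s(7), 45) + 3446 = √23/3 + 3446 = 3446 + √23/3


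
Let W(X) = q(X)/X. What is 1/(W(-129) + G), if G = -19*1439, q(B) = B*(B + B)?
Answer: -1/27599 ≈ -3.6233e-5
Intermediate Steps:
q(B) = 2*B² (q(B) = B*(2*B) = 2*B²)
W(X) = 2*X (W(X) = (2*X²)/X = 2*X)
G = -27341
1/(W(-129) + G) = 1/(2*(-129) - 27341) = 1/(-258 - 27341) = 1/(-27599) = -1/27599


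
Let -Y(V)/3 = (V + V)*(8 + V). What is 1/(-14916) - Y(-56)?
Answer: 240565247/14916 ≈ 16128.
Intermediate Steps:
Y(V) = -6*V*(8 + V) (Y(V) = -3*(V + V)*(8 + V) = -3*2*V*(8 + V) = -6*V*(8 + V))
1/(-14916) - Y(-56) = 1/(-14916) - (-6)*(-56)*(8 - 56) = -1/14916 - (-6)*(-56)*(-48) = -1/14916 - 1*(-16128) = -1/14916 + 16128 = 240565247/14916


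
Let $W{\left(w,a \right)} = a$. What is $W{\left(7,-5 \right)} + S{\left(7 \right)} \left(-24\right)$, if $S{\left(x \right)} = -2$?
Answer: $43$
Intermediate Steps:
$W{\left(7,-5 \right)} + S{\left(7 \right)} \left(-24\right) = -5 - -48 = -5 + 48 = 43$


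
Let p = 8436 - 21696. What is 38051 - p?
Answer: 51311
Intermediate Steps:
p = -13260
38051 - p = 38051 - 1*(-13260) = 38051 + 13260 = 51311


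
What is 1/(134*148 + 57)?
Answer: 1/19889 ≈ 5.0279e-5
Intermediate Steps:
1/(134*148 + 57) = 1/(19832 + 57) = 1/19889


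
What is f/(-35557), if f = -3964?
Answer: 3964/35557 ≈ 0.11148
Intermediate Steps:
f/(-35557) = -3964/(-35557) = -3964*(-1/35557) = 3964/35557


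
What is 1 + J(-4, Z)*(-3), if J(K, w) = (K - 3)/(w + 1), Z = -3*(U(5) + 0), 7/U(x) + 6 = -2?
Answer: 197/29 ≈ 6.7931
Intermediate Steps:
U(x) = -7/8 (U(x) = 7/(-6 - 2) = 7/(-8) = 7*(-⅛) = -7/8)
Z = 21/8 (Z = -3*(-7/8 + 0) = -3*(-7/8) = 21/8 ≈ 2.6250)
J(K, w) = (-3 + K)/(1 + w)
1 + J(-4, Z)*(-3) = 1 + ((-3 - 4)/(1 + 21/8))*(-3) = 1 + (-7/(29/8))*(-3) = 1 + ((8/29)*(-7))*(-3) = 1 - 56/29*(-3) = 1 + 168/29 = 197/29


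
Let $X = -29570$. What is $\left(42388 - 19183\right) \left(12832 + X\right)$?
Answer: $-388405290$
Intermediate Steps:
$\left(42388 - 19183\right) \left(12832 + X\right) = \left(42388 - 19183\right) \left(12832 - 29570\right) = 23205 \left(-16738\right) = -388405290$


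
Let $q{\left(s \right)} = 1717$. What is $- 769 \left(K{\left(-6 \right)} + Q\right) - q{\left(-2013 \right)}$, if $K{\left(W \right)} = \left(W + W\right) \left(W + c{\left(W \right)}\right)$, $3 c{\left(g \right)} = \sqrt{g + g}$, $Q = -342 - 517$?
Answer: $603486 + 6152 i \sqrt{3} \approx 6.0349 \cdot 10^{5} + 10656.0 i$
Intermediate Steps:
$Q = -859$ ($Q = -342 - 517 = -859$)
$c{\left(g \right)} = \frac{\sqrt{2} \sqrt{g}}{3}$ ($c{\left(g \right)} = \frac{\sqrt{g + g}}{3} = \frac{\sqrt{2 g}}{3} = \frac{\sqrt{2} \sqrt{g}}{3}$)
$K{\left(W \right)} = 2 W \left(W + \frac{\sqrt{2} \sqrt{W}}{3}\right)$ ($K{\left(W \right)} = \left(W + W\right) \left(W + \frac{\sqrt{2} \sqrt{W}}{3}\right) = 2 W \left(W + \frac{\sqrt{2} \sqrt{W}}{3}\right)$)
$- 769 \left(K{\left(-6 \right)} + Q\right) - q{\left(-2013 \right)} = - 769 \left(\frac{2}{3} \left(-6\right) \left(3 \left(-6\right) + \sqrt{2} \sqrt{-6}\right) - 859\right) - 1717 = - 769 \left(\frac{2}{3} \left(-6\right) \left(-18 + \sqrt{2} i \sqrt{6}\right) - 859\right) - 1717 = - 769 \left(\frac{2}{3} \left(-6\right) \left(-18 + 2 i \sqrt{3}\right) - 859\right) - 1717 = - 769 \left(\left(72 - 8 i \sqrt{3}\right) - 859\right) - 1717 = - 769 \left(-787 - 8 i \sqrt{3}\right) - 1717 = \left(605203 + 6152 i \sqrt{3}\right) - 1717 = 603486 + 6152 i \sqrt{3}$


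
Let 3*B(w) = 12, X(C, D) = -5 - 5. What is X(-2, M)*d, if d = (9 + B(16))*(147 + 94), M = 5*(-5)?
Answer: -31330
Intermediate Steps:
M = -25
X(C, D) = -10
B(w) = 4 (B(w) = (1/3)*12 = 4)
d = 3133 (d = (9 + 4)*(147 + 94) = 13*241 = 3133)
X(-2, M)*d = -10*3133 = -31330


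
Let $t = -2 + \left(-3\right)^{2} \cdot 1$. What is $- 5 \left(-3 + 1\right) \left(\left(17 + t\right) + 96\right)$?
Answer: $1200$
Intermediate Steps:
$t = 7$ ($t = -2 + 9 \cdot 1 = -2 + 9 = 7$)
$- 5 \left(-3 + 1\right) \left(\left(17 + t\right) + 96\right) = - 5 \left(-3 + 1\right) \left(\left(17 + 7\right) + 96\right) = \left(-5\right) \left(-2\right) \left(24 + 96\right) = 10 \cdot 120 = 1200$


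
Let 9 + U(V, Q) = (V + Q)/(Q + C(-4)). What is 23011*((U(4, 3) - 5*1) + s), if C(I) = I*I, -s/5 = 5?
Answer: -16890074/19 ≈ -8.8895e+5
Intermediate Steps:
s = -25 (s = -5*5 = -25)
C(I) = I²
U(V, Q) = -9 + (Q + V)/(16 + Q) (U(V, Q) = -9 + (V + Q)/(Q + (-4)²) = -9 + (Q + V)/(Q + 16) = -9 + (Q + V)/(16 + Q))
23011*((U(4, 3) - 5*1) + s) = 23011*(((-144 + 4 - 8*3)/(16 + 3) - 5*1) - 25) = 23011*(((-144 + 4 - 24)/19 - 5) - 25) = 23011*(((1/19)*(-164) - 5) - 25) = 23011*((-164/19 - 5) - 25) = 23011*(-259/19 - 25) = 23011*(-734/19) = -16890074/19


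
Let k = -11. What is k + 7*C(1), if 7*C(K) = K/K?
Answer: -10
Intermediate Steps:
C(K) = 1/7 (C(K) = (K/K)/7 = (1/7)*1 = 1/7)
k + 7*C(1) = -11 + 7*(1/7) = -11 + 1 = -10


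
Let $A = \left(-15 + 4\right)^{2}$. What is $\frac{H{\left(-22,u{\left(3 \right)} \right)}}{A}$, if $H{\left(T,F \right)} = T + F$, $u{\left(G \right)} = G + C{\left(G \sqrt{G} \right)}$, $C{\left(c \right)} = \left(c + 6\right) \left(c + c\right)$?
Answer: $\frac{35}{121} + \frac{36 \sqrt{3}}{121} \approx 0.80458$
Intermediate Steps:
$C{\left(c \right)} = 2 c \left(6 + c\right)$ ($C{\left(c \right)} = \left(6 + c\right) 2 c = 2 c \left(6 + c\right)$)
$u{\left(G \right)} = G + 2 G^{\frac{3}{2}} \left(6 + G^{\frac{3}{2}}\right)$ ($u{\left(G \right)} = G + 2 G \sqrt{G} \left(6 + G \sqrt{G}\right) = G + 2 G^{\frac{3}{2}} \left(6 + G^{\frac{3}{2}}\right)$)
$H{\left(T,F \right)} = F + T$
$A = 121$ ($A = \left(-11\right)^{2} = 121$)
$\frac{H{\left(-22,u{\left(3 \right)} \right)}}{A} = \frac{\left(3 + 2 \cdot 3^{3} + 12 \cdot 3^{\frac{3}{2}}\right) - 22}{121} = \left(\left(3 + 2 \cdot 27 + 12 \cdot 3 \sqrt{3}\right) - 22\right) \frac{1}{121} = \left(\left(3 + 54 + 36 \sqrt{3}\right) - 22\right) \frac{1}{121} = \left(\left(57 + 36 \sqrt{3}\right) - 22\right) \frac{1}{121} = \left(35 + 36 \sqrt{3}\right) \frac{1}{121} = \frac{35}{121} + \frac{36 \sqrt{3}}{121}$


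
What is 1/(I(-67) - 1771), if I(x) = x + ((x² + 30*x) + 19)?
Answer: 1/660 ≈ 0.0015152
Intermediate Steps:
I(x) = 19 + x² + 31*x (I(x) = x + (19 + x² + 30*x) = 19 + x² + 31*x)
1/(I(-67) - 1771) = 1/((19 + (-67)² + 31*(-67)) - 1771) = 1/((19 + 4489 - 2077) - 1771) = 1/(2431 - 1771) = 1/660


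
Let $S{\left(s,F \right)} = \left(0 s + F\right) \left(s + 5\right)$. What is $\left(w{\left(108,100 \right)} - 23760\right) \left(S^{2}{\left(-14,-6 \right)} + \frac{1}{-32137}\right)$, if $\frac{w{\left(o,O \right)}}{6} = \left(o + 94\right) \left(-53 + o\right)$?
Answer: $\frac{4020222963900}{32137} \approx 1.251 \cdot 10^{8}$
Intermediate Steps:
$w{\left(o,O \right)} = 6 \left(-53 + o\right) \left(94 + o\right)$ ($w{\left(o,O \right)} = 6 \left(o + 94\right) \left(-53 + o\right) = 6 \left(94 + o\right) \left(-53 + o\right) = 6 \left(-53 + o\right) \left(94 + o\right)$)
$S{\left(s,F \right)} = F \left(5 + s\right)$ ($S{\left(s,F \right)} = \left(0 + F\right) \left(5 + s\right) = F \left(5 + s\right)$)
$\left(w{\left(108,100 \right)} - 23760\right) \left(S^{2}{\left(-14,-6 \right)} + \frac{1}{-32137}\right) = \left(\left(-29892 + 6 \cdot 108^{2} + 246 \cdot 108\right) - 23760\right) \left(\left(- 6 \left(5 - 14\right)\right)^{2} + \frac{1}{-32137}\right) = \left(\left(-29892 + 6 \cdot 11664 + 26568\right) - 23760\right) \left(\left(\left(-6\right) \left(-9\right)\right)^{2} - \frac{1}{32137}\right) = \left(\left(-29892 + 69984 + 26568\right) - 23760\right) \left(54^{2} - \frac{1}{32137}\right) = \left(66660 - 23760\right) \left(2916 - \frac{1}{32137}\right) = 42900 \cdot \frac{93711491}{32137} = \frac{4020222963900}{32137}$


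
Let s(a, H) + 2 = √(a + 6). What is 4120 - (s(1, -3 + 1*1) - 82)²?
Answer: -2943 + 168*√7 ≈ -2498.5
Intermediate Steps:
s(a, H) = -2 + √(6 + a) (s(a, H) = -2 + √(a + 6) = -2 + √(6 + a))
4120 - (s(1, -3 + 1*1) - 82)² = 4120 - ((-2 + √(6 + 1)) - 82)² = 4120 - ((-2 + √7) - 82)² = 4120 - (-84 + √7)²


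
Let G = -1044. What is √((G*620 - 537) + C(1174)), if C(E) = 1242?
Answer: 5*I*√25863 ≈ 804.1*I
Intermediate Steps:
√((G*620 - 537) + C(1174)) = √((-1044*620 - 537) + 1242) = √((-647280 - 537) + 1242) = √(-647817 + 1242) = √(-646575) = 5*I*√25863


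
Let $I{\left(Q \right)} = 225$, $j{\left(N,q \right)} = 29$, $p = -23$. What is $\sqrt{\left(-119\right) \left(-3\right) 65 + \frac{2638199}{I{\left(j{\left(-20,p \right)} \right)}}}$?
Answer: $\frac{2 \sqrt{1964831}}{15} \approx 186.9$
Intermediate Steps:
$\sqrt{\left(-119\right) \left(-3\right) 65 + \frac{2638199}{I{\left(j{\left(-20,p \right)} \right)}}} = \sqrt{\left(-119\right) \left(-3\right) 65 + \frac{2638199}{225}} = \sqrt{357 \cdot 65 + 2638199 \cdot \frac{1}{225}} = \sqrt{23205 + \frac{2638199}{225}} = \sqrt{\frac{7859324}{225}} = \frac{2 \sqrt{1964831}}{15}$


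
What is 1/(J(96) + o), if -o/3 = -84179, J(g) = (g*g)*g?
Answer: 1/1137273 ≈ 8.7930e-7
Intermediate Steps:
J(g) = g³ (J(g) = g²*g = g³)
o = 252537 (o = -3*(-84179) = 252537)
1/(J(96) + o) = 1/(96³ + 252537) = 1/(884736 + 252537) = 1/1137273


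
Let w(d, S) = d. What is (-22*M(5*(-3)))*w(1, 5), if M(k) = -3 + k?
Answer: 396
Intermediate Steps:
(-22*M(5*(-3)))*w(1, 5) = -22*(-3 + 5*(-3))*1 = -22*(-3 - 15)*1 = -22*(-18)*1 = 396*1 = 396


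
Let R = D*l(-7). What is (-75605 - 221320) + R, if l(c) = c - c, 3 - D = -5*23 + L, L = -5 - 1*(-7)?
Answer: -296925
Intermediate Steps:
L = 2 (L = -5 + 7 = 2)
D = 116 (D = 3 - (-5*23 + 2) = 3 - (-115 + 2) = 3 - 1*(-113) = 3 + 113 = 116)
l(c) = 0
R = 0 (R = 116*0 = 0)
(-75605 - 221320) + R = (-75605 - 221320) + 0 = -296925 + 0 = -296925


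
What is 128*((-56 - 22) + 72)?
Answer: -768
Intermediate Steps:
128*((-56 - 22) + 72) = 128*(-78 + 72) = 128*(-6) = -768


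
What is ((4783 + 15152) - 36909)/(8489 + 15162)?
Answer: -16974/23651 ≈ -0.71769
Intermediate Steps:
((4783 + 15152) - 36909)/(8489 + 15162) = (19935 - 36909)/23651 = -16974*1/23651 = -16974/23651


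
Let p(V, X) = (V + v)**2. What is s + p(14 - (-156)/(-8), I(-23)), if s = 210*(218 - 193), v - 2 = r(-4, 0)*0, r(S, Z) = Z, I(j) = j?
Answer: 21049/4 ≈ 5262.3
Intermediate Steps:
v = 2 (v = 2 + 0*0 = 2 + 0 = 2)
p(V, X) = (2 + V)**2 (p(V, X) = (V + 2)**2 = (2 + V)**2)
s = 5250 (s = 210*25 = 5250)
s + p(14 - (-156)/(-8), I(-23)) = 5250 + (2 + (14 - (-156)/(-8)))**2 = 5250 + (2 + (14 - (-156)*(-1)/8))**2 = 5250 + (2 + (14 - 13*3/2))**2 = 5250 + (2 + (14 - 39/2))**2 = 5250 + (2 - 11/2)**2 = 5250 + (-7/2)**2 = 5250 + 49/4 = 21049/4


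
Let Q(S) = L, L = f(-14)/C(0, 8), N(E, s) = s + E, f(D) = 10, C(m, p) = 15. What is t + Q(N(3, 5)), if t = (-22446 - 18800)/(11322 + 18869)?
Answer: -63356/90573 ≈ -0.69950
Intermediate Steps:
N(E, s) = E + s
L = ⅔ (L = 10/15 = 10*(1/15) = ⅔ ≈ 0.66667)
Q(S) = ⅔
t = -41246/30191 ≈ -1.3662
t + Q(N(3, 5)) = -41246/30191 + ⅔ = -63356/90573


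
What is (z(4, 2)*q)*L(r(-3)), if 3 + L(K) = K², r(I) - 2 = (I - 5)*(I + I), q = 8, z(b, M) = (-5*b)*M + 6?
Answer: -679184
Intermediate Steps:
z(b, M) = 6 - 5*M*b (z(b, M) = -5*M*b + 6 = 6 - 5*M*b)
r(I) = 2 + 2*I*(-5 + I) (r(I) = 2 + (I - 5)*(I + I) = 2 + (-5 + I)*(2*I) = 2 + 2*I*(-5 + I))
L(K) = -3 + K²
(z(4, 2)*q)*L(r(-3)) = ((6 - 5*2*4)*8)*(-3 + (2 - 10*(-3) + 2*(-3)²)²) = ((6 - 40)*8)*(-3 + (2 + 30 + 2*9)²) = (-34*8)*(-3 + (2 + 30 + 18)²) = -272*(-3 + 50²) = -272*(-3 + 2500) = -272*2497 = -679184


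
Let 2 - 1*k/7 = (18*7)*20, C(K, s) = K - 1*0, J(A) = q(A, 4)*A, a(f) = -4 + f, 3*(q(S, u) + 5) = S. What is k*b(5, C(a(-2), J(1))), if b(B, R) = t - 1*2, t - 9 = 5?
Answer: -211512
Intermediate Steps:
q(S, u) = -5 + S/3
t = 14 (t = 9 + 5 = 14)
J(A) = A*(-5 + A/3) (J(A) = (-5 + A/3)*A = A*(-5 + A/3))
C(K, s) = K (C(K, s) = K + 0 = K)
b(B, R) = 12 (b(B, R) = 14 - 1*2 = 14 - 2 = 12)
k = -17626 (k = 14 - 7*18*7*20 = 14 - 882*20 = 14 - 7*2520 = 14 - 17640 = -17626)
k*b(5, C(a(-2), J(1))) = -17626*12 = -211512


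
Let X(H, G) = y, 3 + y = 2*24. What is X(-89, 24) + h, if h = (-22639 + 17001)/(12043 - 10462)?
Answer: 65507/1581 ≈ 41.434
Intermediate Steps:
y = 45 (y = -3 + 2*24 = -3 + 48 = 45)
X(H, G) = 45
h = -5638/1581 ≈ -3.5661
X(-89, 24) + h = 45 - 5638/1581 = 65507/1581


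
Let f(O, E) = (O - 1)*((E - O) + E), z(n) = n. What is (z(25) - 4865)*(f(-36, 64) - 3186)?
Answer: 44789360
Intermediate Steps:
f(O, E) = (-1 + O)*(-O + 2*E)
(z(25) - 4865)*(f(-36, 64) - 3186) = (25 - 4865)*((-36 - 1*(-36)² - 2*64 + 2*64*(-36)) - 3186) = -4840*((-36 - 1*1296 - 128 - 4608) - 3186) = -4840*((-36 - 1296 - 128 - 4608) - 3186) = -4840*(-6068 - 3186) = -4840*(-9254) = 44789360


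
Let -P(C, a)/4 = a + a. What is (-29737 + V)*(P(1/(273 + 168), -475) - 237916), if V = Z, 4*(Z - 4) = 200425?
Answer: -4769703797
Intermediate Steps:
Z = 200441/4 (Z = 4 + (1/4)*200425 = 4 + 200425/4 = 200441/4 ≈ 50110.)
V = 200441/4 ≈ 50110.
P(C, a) = -8*a (P(C, a) = -4*(a + a) = -8*a)
(-29737 + V)*(P(1/(273 + 168), -475) - 237916) = (-29737 + 200441/4)*(-8*(-475) - 237916) = 81493*(3800 - 237916)/4 = (81493/4)*(-234116) = -4769703797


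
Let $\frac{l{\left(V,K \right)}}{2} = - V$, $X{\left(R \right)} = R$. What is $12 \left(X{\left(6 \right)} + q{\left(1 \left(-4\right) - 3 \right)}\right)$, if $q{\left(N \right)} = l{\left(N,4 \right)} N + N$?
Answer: $-1188$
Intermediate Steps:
$l{\left(V,K \right)} = - 2 V$ ($l{\left(V,K \right)} = 2 \left(- V\right) = - 2 V$)
$q{\left(N \right)} = N - 2 N^{2}$ ($q{\left(N \right)} = - 2 N N + N = - 2 N^{2} + N = N - 2 N^{2}$)
$12 \left(X{\left(6 \right)} + q{\left(1 \left(-4\right) - 3 \right)}\right) = 12 \left(6 + \left(1 \left(-4\right) - 3\right) \left(1 - 2 \left(1 \left(-4\right) - 3\right)\right)\right) = 12 \left(6 + \left(-4 - 3\right) \left(1 - 2 \left(-4 - 3\right)\right)\right) = 12 \left(6 - 7 \left(1 - -14\right)\right) = 12 \left(6 - 7 \left(1 + 14\right)\right) = 12 \left(6 - 105\right) = 12 \left(-99\right) = -1188$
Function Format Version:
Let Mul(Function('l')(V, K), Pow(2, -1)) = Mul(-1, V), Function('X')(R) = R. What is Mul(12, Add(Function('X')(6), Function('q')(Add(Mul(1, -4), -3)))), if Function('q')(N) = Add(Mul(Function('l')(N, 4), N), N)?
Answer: -1188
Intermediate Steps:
Function('l')(V, K) = Mul(-2, V) (Function('l')(V, K) = Mul(2, Mul(-1, V)) = Mul(-2, V))
Function('q')(N) = Add(N, Mul(-2, Pow(N, 2))) (Function('q')(N) = Add(Mul(Mul(-2, N), N), N) = Add(Mul(-2, Pow(N, 2)), N) = Add(N, Mul(-2, Pow(N, 2))))
Mul(12, Add(Function('X')(6), Function('q')(Add(Mul(1, -4), -3)))) = Mul(12, Add(6, Mul(Add(Mul(1, -4), -3), Add(1, Mul(-2, Add(Mul(1, -4), -3)))))) = Mul(12, Add(6, Mul(Add(-4, -3), Add(1, Mul(-2, Add(-4, -3)))))) = Mul(12, Add(6, Mul(-7, Add(1, Mul(-2, -7))))) = Mul(12, Add(6, Mul(-7, Add(1, 14)))) = Mul(12, Add(6, Mul(-7, 15))) = Mul(12, Add(6, -105)) = Mul(12, -99) = -1188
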